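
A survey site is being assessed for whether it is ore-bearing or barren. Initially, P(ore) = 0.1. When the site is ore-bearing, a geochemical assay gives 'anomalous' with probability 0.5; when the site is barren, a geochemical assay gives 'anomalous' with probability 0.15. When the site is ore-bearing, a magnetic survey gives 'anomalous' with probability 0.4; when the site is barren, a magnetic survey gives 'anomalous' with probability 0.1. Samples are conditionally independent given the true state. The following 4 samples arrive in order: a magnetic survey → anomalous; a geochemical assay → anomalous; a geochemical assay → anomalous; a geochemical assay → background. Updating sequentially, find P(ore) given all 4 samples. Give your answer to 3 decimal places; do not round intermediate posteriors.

0.744

After a magnetic survey='anomalous': P(ore) = 0.4·0.1000 / (0.4·0.1000 + 0.1·0.9000) ≈ 0.3077
After a geochemical assay='anomalous': P(ore) = 0.5·0.3077 / (0.5·0.3077 + 0.15·0.6923) ≈ 0.5970
After a geochemical assay='anomalous': P(ore) = 0.5·0.5970 / (0.5·0.5970 + 0.15·0.4030) ≈ 0.8316
After a geochemical assay='background': P(ore) = 0.5·0.8316 / (0.5·0.8316 + 0.85·0.1684) ≈ 0.7439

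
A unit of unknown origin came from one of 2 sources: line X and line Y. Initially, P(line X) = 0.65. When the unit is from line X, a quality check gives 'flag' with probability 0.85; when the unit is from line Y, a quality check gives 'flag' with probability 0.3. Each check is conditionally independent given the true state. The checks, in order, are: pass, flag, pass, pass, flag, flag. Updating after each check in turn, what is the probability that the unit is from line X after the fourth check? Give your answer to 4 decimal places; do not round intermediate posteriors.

0.0492

After 'pass': P(line X) = 0.15·0.6500 / (0.15·0.6500 + 0.7·0.3500) ≈ 0.2847
After 'flag': P(line X) = 0.85·0.2847 / (0.85·0.2847 + 0.3·0.7153) ≈ 0.5300
After 'pass': P(line X) = 0.15·0.5300 / (0.15·0.5300 + 0.7·0.4700) ≈ 0.1946
After 'pass': P(line X) = 0.15·0.1946 / (0.15·0.1946 + 0.7·0.8054) ≈ 0.0492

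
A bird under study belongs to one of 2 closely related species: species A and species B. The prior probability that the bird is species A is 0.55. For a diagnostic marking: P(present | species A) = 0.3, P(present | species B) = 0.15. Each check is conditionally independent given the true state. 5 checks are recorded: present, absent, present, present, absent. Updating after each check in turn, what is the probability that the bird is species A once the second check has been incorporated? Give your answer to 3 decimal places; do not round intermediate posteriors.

Apply Bayes' rule sequentially, carrying P(species A) forward.
After 'present': P(species A) = 0.3·0.5500 / (0.3·0.5500 + 0.15·0.4500) ≈ 0.7097
After 'absent': P(species A) = 0.7·0.7097 / (0.7·0.7097 + 0.85·0.2903) ≈ 0.6681

0.668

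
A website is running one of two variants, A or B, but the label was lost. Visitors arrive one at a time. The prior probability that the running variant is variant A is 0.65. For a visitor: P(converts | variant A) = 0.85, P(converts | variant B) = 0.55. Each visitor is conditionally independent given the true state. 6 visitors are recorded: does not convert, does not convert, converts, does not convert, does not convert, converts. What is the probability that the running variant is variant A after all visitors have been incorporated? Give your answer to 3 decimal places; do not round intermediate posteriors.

0.052

After 'does not convert': P(A) = 0.15·0.6500 / (0.15·0.6500 + 0.45·0.3500) ≈ 0.3824
After 'does not convert': P(A) = 0.15·0.3824 / (0.15·0.3824 + 0.45·0.6176) ≈ 0.1711
After 'converts': P(A) = 0.85·0.1711 / (0.85·0.1711 + 0.55·0.8289) ≈ 0.2418
After 'does not convert': P(A) = 0.15·0.2418 / (0.15·0.2418 + 0.45·0.7582) ≈ 0.0961
After 'does not convert': P(A) = 0.15·0.0961 / (0.15·0.0961 + 0.45·0.9039) ≈ 0.0342
After 'converts': P(A) = 0.85·0.0342 / (0.85·0.0342 + 0.55·0.9658) ≈ 0.0519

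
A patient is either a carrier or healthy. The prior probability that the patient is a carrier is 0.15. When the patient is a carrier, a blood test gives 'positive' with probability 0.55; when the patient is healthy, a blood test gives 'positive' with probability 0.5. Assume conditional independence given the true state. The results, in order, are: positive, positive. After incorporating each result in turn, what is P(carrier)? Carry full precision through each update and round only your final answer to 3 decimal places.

0.176

After 'positive': P(carrier) = 0.55·0.1500 / (0.55·0.1500 + 0.5·0.8500) ≈ 0.1626
After 'positive': P(carrier) = 0.55·0.1626 / (0.55·0.1626 + 0.5·0.8374) ≈ 0.1760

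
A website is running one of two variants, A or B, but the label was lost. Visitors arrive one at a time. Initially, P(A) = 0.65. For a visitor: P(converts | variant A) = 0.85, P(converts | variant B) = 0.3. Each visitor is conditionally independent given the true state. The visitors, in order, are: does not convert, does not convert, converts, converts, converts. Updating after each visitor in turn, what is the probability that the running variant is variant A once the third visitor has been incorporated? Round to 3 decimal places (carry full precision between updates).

After 'does not convert': P(A) = 0.15·0.6500 / (0.15·0.6500 + 0.7·0.3500) ≈ 0.2847
After 'does not convert': P(A) = 0.15·0.2847 / (0.15·0.2847 + 0.7·0.7153) ≈ 0.0786
After 'converts': P(A) = 0.85·0.0786 / (0.85·0.0786 + 0.3·0.9214) ≈ 0.1946

0.195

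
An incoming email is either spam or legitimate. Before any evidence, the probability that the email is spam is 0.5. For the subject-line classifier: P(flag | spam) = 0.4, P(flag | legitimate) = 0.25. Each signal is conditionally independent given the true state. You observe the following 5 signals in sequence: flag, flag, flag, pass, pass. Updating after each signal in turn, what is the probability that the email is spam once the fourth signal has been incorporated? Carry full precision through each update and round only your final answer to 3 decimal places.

0.766

After 'flag': P(spam) = 0.4·0.5000 / (0.4·0.5000 + 0.25·0.5000) ≈ 0.6154
After 'flag': P(spam) = 0.4·0.6154 / (0.4·0.6154 + 0.25·0.3846) ≈ 0.7191
After 'flag': P(spam) = 0.4·0.7191 / (0.4·0.7191 + 0.25·0.2809) ≈ 0.8038
After 'pass': P(spam) = 0.6·0.8038 / (0.6·0.8038 + 0.75·0.1962) ≈ 0.7662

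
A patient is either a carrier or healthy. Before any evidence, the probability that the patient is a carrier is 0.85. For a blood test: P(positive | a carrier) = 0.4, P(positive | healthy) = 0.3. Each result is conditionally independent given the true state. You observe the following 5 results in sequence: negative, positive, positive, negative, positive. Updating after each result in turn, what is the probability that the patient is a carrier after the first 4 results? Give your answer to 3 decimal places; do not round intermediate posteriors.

0.881

After 'negative': P(carrier) = 0.6·0.8500 / (0.6·0.8500 + 0.7·0.1500) ≈ 0.8293
After 'positive': P(carrier) = 0.4·0.8293 / (0.4·0.8293 + 0.3·0.1707) ≈ 0.8662
After 'positive': P(carrier) = 0.4·0.8662 / (0.4·0.8662 + 0.3·0.1338) ≈ 0.8962
After 'negative': P(carrier) = 0.6·0.8962 / (0.6·0.8962 + 0.7·0.1038) ≈ 0.8810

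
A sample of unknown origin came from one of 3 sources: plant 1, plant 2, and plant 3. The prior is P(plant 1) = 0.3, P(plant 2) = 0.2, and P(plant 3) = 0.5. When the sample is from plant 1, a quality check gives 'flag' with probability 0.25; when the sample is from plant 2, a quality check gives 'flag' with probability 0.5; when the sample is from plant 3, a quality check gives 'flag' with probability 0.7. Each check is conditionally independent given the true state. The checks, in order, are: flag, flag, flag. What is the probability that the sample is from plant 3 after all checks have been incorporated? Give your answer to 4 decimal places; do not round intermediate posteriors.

0.8524

After 'flag': normaliser = 0.25·0.3000 + 0.5·0.2000 + 0.7·0.5000; P(plant 1) ≈ 0.1429, P(plant 2) ≈ 0.1905, P(plant 3) ≈ 0.6667
After 'flag': normaliser = 0.25·0.1429 + 0.5·0.1905 + 0.7·0.6667; P(plant 1) ≈ 0.0598, P(plant 2) ≈ 0.1594, P(plant 3) ≈ 0.7809
After 'flag': normaliser = 0.25·0.0598 + 0.5·0.1594 + 0.7·0.7809; P(plant 1) ≈ 0.0233, P(plant 2) ≈ 0.1243, P(plant 3) ≈ 0.8524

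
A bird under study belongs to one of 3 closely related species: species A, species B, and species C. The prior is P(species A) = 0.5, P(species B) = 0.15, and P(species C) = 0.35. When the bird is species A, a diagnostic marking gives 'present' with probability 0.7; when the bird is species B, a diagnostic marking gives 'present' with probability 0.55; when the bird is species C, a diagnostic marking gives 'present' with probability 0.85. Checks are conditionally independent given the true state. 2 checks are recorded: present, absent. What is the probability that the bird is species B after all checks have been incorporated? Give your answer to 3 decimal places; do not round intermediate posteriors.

After 'present': normaliser = 0.7·0.5000 + 0.55·0.1500 + 0.85·0.3500; P(species A) ≈ 0.4795, P(species B) ≈ 0.1130, P(species C) ≈ 0.4075
After 'absent': normaliser = 0.3·0.4795 + 0.45·0.1130 + 0.15·0.4075; P(species A) ≈ 0.5622, P(species B) ≈ 0.1988, P(species C) ≈ 0.2390

0.199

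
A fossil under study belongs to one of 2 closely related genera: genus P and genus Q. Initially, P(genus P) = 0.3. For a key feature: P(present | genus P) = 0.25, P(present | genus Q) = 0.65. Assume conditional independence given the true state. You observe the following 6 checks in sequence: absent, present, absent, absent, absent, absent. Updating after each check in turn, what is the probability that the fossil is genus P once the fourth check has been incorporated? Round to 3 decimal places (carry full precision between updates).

After 'absent': P(genus P) = 0.75·0.3000 / (0.75·0.3000 + 0.35·0.7000) ≈ 0.4787
After 'present': P(genus P) = 0.25·0.4787 / (0.25·0.4787 + 0.65·0.5213) ≈ 0.2610
After 'absent': P(genus P) = 0.75·0.2610 / (0.75·0.2610 + 0.35·0.7390) ≈ 0.4308
After 'absent': P(genus P) = 0.75·0.4308 / (0.75·0.4308 + 0.35·0.5692) ≈ 0.6186

0.619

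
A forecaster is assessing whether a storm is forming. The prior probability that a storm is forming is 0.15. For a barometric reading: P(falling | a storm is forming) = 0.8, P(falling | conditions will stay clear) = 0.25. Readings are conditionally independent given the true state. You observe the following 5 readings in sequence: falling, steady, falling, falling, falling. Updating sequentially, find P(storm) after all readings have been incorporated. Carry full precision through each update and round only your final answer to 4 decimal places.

After 'falling': P(storm) = 0.8·0.1500 / (0.8·0.1500 + 0.25·0.8500) ≈ 0.3609
After 'steady': P(storm) = 0.2·0.3609 / (0.2·0.3609 + 0.75·0.6391) ≈ 0.1309
After 'falling': P(storm) = 0.8·0.1309 / (0.8·0.1309 + 0.25·0.8691) ≈ 0.3252
After 'falling': P(storm) = 0.8·0.3252 / (0.8·0.3252 + 0.25·0.6748) ≈ 0.6066
After 'falling': P(storm) = 0.8·0.6066 / (0.8·0.6066 + 0.25·0.3934) ≈ 0.8315

0.8315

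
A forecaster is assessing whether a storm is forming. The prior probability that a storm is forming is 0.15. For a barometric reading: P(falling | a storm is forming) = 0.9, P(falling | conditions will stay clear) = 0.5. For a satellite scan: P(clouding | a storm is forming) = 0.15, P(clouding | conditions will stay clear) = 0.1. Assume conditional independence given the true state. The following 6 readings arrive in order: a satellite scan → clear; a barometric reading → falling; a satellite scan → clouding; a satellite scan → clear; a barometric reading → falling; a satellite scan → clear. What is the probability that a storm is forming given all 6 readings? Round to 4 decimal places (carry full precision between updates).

0.4194

After a satellite scan='clear': P(storm) = 0.85·0.1500 / (0.85·0.1500 + 0.9·0.8500) ≈ 0.1429
After a barometric reading='falling': P(storm) = 0.9·0.1429 / (0.9·0.1429 + 0.5·0.8571) ≈ 0.2308
After a satellite scan='clouding': P(storm) = 0.15·0.2308 / (0.15·0.2308 + 0.1·0.7692) ≈ 0.3103
After a satellite scan='clear': P(storm) = 0.85·0.3103 / (0.85·0.3103 + 0.9·0.6897) ≈ 0.2982
After a barometric reading='falling': P(storm) = 0.9·0.2982 / (0.9·0.2982 + 0.5·0.7018) ≈ 0.4334
After a satellite scan='clear': P(storm) = 0.85·0.4334 / (0.85·0.4334 + 0.9·0.5666) ≈ 0.4194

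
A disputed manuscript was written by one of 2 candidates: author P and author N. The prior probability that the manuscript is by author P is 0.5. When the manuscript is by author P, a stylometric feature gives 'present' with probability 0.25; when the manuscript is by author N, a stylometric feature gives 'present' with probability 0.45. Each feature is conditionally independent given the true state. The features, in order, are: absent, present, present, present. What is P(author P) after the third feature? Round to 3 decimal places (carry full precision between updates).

0.296

After 'absent': P(author P) = 0.75·0.5000 / (0.75·0.5000 + 0.55·0.5000) ≈ 0.5769
After 'present': P(author P) = 0.25·0.5769 / (0.25·0.5769 + 0.45·0.4231) ≈ 0.4310
After 'present': P(author P) = 0.25·0.4310 / (0.25·0.4310 + 0.45·0.5690) ≈ 0.2962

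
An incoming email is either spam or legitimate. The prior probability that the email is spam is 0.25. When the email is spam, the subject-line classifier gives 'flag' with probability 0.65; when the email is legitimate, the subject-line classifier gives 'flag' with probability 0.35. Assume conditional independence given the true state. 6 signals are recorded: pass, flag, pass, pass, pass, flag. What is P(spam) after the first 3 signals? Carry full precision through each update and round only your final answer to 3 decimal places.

0.152

Apply Bayes' rule sequentially, carrying P(spam) forward.
After 'pass': P(spam) = 0.35·0.2500 / (0.35·0.2500 + 0.65·0.7500) ≈ 0.1522
After 'flag': P(spam) = 0.65·0.1522 / (0.65·0.1522 + 0.35·0.8478) ≈ 0.2500
After 'pass': P(spam) = 0.35·0.2500 / (0.35·0.2500 + 0.65·0.7500) ≈ 0.1522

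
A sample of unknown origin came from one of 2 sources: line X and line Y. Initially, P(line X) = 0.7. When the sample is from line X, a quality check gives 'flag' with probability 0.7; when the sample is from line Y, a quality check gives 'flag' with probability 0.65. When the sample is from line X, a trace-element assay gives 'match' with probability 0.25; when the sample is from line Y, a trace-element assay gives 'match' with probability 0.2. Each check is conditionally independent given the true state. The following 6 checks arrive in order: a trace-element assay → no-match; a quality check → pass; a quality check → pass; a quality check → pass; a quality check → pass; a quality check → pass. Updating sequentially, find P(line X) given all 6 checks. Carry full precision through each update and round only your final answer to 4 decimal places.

0.5030

Apply Bayes' rule sequentially, carrying P(line X) forward.
After a trace-element assay='no-match': P(line X) = 0.75·0.7000 / (0.75·0.7000 + 0.8·0.3000) ≈ 0.6863
After a quality check='pass': P(line X) = 0.3·0.6863 / (0.3·0.6863 + 0.35·0.3137) ≈ 0.6522
After a quality check='pass': P(line X) = 0.3·0.6522 / (0.3·0.6522 + 0.35·0.3478) ≈ 0.6164
After a quality check='pass': P(line X) = 0.3·0.6164 / (0.3·0.6164 + 0.35·0.3836) ≈ 0.5794
After a quality check='pass': P(line X) = 0.3·0.5794 / (0.3·0.5794 + 0.35·0.4206) ≈ 0.5414
After a quality check='pass': P(line X) = 0.3·0.5414 / (0.3·0.5414 + 0.35·0.4586) ≈ 0.5030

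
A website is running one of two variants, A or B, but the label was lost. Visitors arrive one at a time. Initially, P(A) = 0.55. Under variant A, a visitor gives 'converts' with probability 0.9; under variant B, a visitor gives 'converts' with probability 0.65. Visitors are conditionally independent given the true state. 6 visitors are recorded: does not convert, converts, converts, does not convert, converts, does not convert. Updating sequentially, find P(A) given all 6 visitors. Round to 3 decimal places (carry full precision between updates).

Apply Bayes' rule sequentially, carrying P(A) forward.
After 'does not convert': P(A) = 0.1·0.5500 / (0.1·0.5500 + 0.35·0.4500) ≈ 0.2588
After 'converts': P(A) = 0.9·0.2588 / (0.9·0.2588 + 0.65·0.7412) ≈ 0.3259
After 'converts': P(A) = 0.9·0.3259 / (0.9·0.3259 + 0.65·0.6741) ≈ 0.4010
After 'does not convert': P(A) = 0.1·0.4010 / (0.1·0.4010 + 0.35·0.5990) ≈ 0.1606
After 'converts': P(A) = 0.9·0.1606 / (0.9·0.1606 + 0.65·0.8394) ≈ 0.2094
After 'does not convert': P(A) = 0.1·0.2094 / (0.1·0.2094 + 0.35·0.7906) ≈ 0.0703

0.070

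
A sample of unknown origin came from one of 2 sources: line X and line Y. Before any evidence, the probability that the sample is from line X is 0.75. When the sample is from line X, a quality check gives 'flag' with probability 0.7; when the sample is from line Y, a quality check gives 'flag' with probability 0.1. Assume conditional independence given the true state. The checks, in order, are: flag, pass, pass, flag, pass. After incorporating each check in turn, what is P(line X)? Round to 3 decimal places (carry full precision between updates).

After 'flag': P(line X) = 0.7·0.7500 / (0.7·0.7500 + 0.1·0.2500) ≈ 0.9545
After 'pass': P(line X) = 0.3·0.9545 / (0.3·0.9545 + 0.9·0.0455) ≈ 0.8750
After 'pass': P(line X) = 0.3·0.8750 / (0.3·0.8750 + 0.9·0.1250) ≈ 0.7000
After 'flag': P(line X) = 0.7·0.7000 / (0.7·0.7000 + 0.1·0.3000) ≈ 0.9423
After 'pass': P(line X) = 0.3·0.9423 / (0.3·0.9423 + 0.9·0.0577) ≈ 0.8448

0.845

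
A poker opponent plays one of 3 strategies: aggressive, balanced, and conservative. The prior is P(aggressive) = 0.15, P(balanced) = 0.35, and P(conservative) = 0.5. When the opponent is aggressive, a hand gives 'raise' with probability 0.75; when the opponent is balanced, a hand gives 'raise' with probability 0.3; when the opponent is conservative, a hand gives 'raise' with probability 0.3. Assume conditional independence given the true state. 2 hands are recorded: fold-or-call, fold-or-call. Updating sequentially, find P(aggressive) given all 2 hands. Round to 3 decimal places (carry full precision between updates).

Apply Bayes' rule sequentially, carrying P(aggressive) forward.
After 'fold-or-call': normaliser = 0.25·0.1500 + 0.7·0.3500 + 0.7·0.5000; P(aggressive) ≈ 0.0593, P(balanced) ≈ 0.3874, P(conservative) ≈ 0.5534
After 'fold-or-call': normaliser = 0.25·0.0593 + 0.7·0.3874 + 0.7·0.5534; P(aggressive) ≈ 0.0220, P(balanced) ≈ 0.4027, P(conservative) ≈ 0.5753

0.022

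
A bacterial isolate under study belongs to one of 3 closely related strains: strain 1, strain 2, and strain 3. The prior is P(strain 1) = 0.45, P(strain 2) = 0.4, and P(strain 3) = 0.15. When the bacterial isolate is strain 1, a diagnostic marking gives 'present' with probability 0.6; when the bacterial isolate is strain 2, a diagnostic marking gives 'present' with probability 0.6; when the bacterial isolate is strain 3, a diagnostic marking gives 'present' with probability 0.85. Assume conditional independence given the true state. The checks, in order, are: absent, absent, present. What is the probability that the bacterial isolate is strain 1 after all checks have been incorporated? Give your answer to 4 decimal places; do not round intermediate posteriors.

Apply Bayes' rule sequentially, carrying P(strain 1) forward.
After 'absent': normaliser = 0.4·0.4500 + 0.4·0.4000 + 0.15·0.1500; P(strain 1) ≈ 0.4966, P(strain 2) ≈ 0.4414, P(strain 3) ≈ 0.0621
After 'absent': normaliser = 0.4·0.4966 + 0.4·0.4414 + 0.15·0.0621; P(strain 1) ≈ 0.5166, P(strain 2) ≈ 0.4592, P(strain 3) ≈ 0.0242
After 'present': normaliser = 0.6·0.5166 + 0.6·0.4592 + 0.85·0.0242; P(strain 1) ≈ 0.5114, P(strain 2) ≈ 0.4546, P(strain 3) ≈ 0.0340

0.5114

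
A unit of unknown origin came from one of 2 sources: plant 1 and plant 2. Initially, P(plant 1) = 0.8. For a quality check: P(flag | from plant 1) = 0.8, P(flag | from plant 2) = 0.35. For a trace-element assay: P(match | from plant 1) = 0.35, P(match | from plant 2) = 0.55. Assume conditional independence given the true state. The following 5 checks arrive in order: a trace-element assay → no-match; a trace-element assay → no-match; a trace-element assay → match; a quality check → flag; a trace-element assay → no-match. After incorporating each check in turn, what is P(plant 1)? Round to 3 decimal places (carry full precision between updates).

After a trace-element assay='no-match': P(plant 1) = 0.65·0.8000 / (0.65·0.8000 + 0.45·0.2000) ≈ 0.8525
After a trace-element assay='no-match': P(plant 1) = 0.65·0.8525 / (0.65·0.8525 + 0.45·0.1475) ≈ 0.8930
After a trace-element assay='match': P(plant 1) = 0.35·0.8930 / (0.35·0.8930 + 0.55·0.1070) ≈ 0.8415
After a quality check='flag': P(plant 1) = 0.8·0.8415 / (0.8·0.8415 + 0.35·0.1585) ≈ 0.9239
After a trace-element assay='no-match': P(plant 1) = 0.65·0.9239 / (0.65·0.9239 + 0.45·0.0761) ≈ 0.9460

0.946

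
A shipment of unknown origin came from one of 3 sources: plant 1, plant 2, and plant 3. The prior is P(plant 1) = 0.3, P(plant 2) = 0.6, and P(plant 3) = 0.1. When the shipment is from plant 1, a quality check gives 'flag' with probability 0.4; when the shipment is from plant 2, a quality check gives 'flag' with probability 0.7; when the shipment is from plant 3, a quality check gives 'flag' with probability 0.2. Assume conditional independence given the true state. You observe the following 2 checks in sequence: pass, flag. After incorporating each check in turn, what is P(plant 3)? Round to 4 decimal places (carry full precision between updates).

0.0748

After 'pass': normaliser = 0.6·0.3000 + 0.3·0.6000 + 0.8·0.1000; P(plant 1) ≈ 0.4091, P(plant 2) ≈ 0.4091, P(plant 3) ≈ 0.1818
After 'flag': normaliser = 0.4·0.4091 + 0.7·0.4091 + 0.2·0.1818; P(plant 1) ≈ 0.3364, P(plant 2) ≈ 0.5888, P(plant 3) ≈ 0.0748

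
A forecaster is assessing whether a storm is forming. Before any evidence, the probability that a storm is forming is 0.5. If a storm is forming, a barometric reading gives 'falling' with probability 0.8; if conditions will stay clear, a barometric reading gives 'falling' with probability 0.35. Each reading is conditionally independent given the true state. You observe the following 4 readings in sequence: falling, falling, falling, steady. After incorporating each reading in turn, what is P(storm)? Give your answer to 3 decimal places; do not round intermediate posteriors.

0.786

Each posterior becomes the prior for the next update.
After 'falling': P(storm) = 0.8·0.5000 / (0.8·0.5000 + 0.35·0.5000) ≈ 0.6957
After 'falling': P(storm) = 0.8·0.6957 / (0.8·0.6957 + 0.35·0.3043) ≈ 0.8393
After 'falling': P(storm) = 0.8·0.8393 / (0.8·0.8393 + 0.35·0.1607) ≈ 0.9227
After 'steady': P(storm) = 0.2·0.9227 / (0.2·0.9227 + 0.65·0.0773) ≈ 0.7861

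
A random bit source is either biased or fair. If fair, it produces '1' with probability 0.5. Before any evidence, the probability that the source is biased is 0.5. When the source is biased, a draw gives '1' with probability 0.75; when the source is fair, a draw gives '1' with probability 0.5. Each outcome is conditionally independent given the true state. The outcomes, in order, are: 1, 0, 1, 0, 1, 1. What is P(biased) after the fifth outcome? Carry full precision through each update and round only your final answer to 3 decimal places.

Each posterior becomes the prior for the next update.
After '1': P(biased) = 0.75·0.5000 / (0.75·0.5000 + 0.5·0.5000) ≈ 0.6000
After '0': P(biased) = 0.25·0.6000 / (0.25·0.6000 + 0.5·0.4000) ≈ 0.4286
After '1': P(biased) = 0.75·0.4286 / (0.75·0.4286 + 0.5·0.5714) ≈ 0.5294
After '0': P(biased) = 0.25·0.5294 / (0.25·0.5294 + 0.5·0.4706) ≈ 0.3600
After '1': P(biased) = 0.75·0.3600 / (0.75·0.3600 + 0.5·0.6400) ≈ 0.4576

0.458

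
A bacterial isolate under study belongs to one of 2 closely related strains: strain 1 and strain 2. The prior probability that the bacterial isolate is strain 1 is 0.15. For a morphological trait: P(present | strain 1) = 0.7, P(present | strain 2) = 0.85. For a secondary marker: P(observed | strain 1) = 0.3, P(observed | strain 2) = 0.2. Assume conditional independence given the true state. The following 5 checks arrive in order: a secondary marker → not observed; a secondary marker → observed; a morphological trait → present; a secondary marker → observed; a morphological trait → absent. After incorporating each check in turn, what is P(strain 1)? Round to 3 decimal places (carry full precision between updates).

After a secondary marker='not observed': P(strain 1) = 0.7·0.1500 / (0.7·0.1500 + 0.8·0.8500) ≈ 0.1338
After a secondary marker='observed': P(strain 1) = 0.3·0.1338 / (0.3·0.1338 + 0.2·0.8662) ≈ 0.1881
After a morphological trait='present': P(strain 1) = 0.7·0.1881 / (0.7·0.1881 + 0.85·0.8119) ≈ 0.1602
After a secondary marker='observed': P(strain 1) = 0.3·0.1602 / (0.3·0.1602 + 0.2·0.8398) ≈ 0.2225
After a morphological trait='absent': P(strain 1) = 0.3·0.2225 / (0.3·0.2225 + 0.15·0.7775) ≈ 0.3640

0.364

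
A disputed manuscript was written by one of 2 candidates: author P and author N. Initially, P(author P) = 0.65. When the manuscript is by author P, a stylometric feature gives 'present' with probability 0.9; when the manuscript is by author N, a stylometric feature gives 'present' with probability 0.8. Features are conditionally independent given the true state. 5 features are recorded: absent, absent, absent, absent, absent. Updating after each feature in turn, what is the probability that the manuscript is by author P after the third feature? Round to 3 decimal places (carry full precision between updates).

0.188

After 'absent': P(author P) = 0.1·0.6500 / (0.1·0.6500 + 0.2·0.3500) ≈ 0.4815
After 'absent': P(author P) = 0.1·0.4815 / (0.1·0.4815 + 0.2·0.5185) ≈ 0.3171
After 'absent': P(author P) = 0.1·0.3171 / (0.1·0.3171 + 0.2·0.6829) ≈ 0.1884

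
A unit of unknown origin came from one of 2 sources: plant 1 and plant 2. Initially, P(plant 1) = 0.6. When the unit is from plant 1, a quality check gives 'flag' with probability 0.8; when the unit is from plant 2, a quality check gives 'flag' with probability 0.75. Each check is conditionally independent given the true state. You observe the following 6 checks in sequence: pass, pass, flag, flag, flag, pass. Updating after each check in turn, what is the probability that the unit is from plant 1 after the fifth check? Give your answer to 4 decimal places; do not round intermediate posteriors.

Each posterior becomes the prior for the next update.
After 'pass': P(plant 1) = 0.2·0.6000 / (0.2·0.6000 + 0.25·0.4000) ≈ 0.5455
After 'pass': P(plant 1) = 0.2·0.5455 / (0.2·0.5455 + 0.25·0.4545) ≈ 0.4898
After 'flag': P(plant 1) = 0.8·0.4898 / (0.8·0.4898 + 0.75·0.5102) ≈ 0.5059
After 'flag': P(plant 1) = 0.8·0.5059 / (0.8·0.5059 + 0.75·0.4941) ≈ 0.5220
After 'flag': P(plant 1) = 0.8·0.5220 / (0.8·0.5220 + 0.75·0.4780) ≈ 0.5381

0.5381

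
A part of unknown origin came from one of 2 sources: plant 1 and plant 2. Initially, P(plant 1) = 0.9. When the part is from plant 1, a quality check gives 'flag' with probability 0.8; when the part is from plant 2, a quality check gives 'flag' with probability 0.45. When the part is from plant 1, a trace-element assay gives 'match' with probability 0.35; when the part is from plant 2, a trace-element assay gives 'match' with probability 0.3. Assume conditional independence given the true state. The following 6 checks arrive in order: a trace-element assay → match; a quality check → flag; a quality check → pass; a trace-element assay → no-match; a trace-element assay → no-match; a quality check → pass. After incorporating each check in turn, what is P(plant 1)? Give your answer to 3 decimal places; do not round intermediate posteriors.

After a trace-element assay='match': P(plant 1) = 0.35·0.9000 / (0.35·0.9000 + 0.3·0.1000) ≈ 0.9130
After a quality check='flag': P(plant 1) = 0.8·0.9130 / (0.8·0.9130 + 0.45·0.0870) ≈ 0.9492
After a quality check='pass': P(plant 1) = 0.2·0.9492 / (0.2·0.9492 + 0.55·0.0508) ≈ 0.8716
After a trace-element assay='no-match': P(plant 1) = 0.65·0.8716 / (0.65·0.8716 + 0.7·0.1284) ≈ 0.8631
After a trace-element assay='no-match': P(plant 1) = 0.65·0.8631 / (0.65·0.8631 + 0.7·0.1369) ≈ 0.8541
After a quality check='pass': P(plant 1) = 0.2·0.8541 / (0.2·0.8541 + 0.55·0.1459) ≈ 0.6803

0.680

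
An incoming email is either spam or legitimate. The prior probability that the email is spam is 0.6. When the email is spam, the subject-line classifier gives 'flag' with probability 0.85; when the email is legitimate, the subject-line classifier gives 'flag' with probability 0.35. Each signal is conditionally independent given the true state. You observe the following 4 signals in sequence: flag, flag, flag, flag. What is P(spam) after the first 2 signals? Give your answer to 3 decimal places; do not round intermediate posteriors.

After 'flag': P(spam) = 0.85·0.6000 / (0.85·0.6000 + 0.35·0.4000) ≈ 0.7846
After 'flag': P(spam) = 0.85·0.7846 / (0.85·0.7846 + 0.35·0.2154) ≈ 0.8984

0.898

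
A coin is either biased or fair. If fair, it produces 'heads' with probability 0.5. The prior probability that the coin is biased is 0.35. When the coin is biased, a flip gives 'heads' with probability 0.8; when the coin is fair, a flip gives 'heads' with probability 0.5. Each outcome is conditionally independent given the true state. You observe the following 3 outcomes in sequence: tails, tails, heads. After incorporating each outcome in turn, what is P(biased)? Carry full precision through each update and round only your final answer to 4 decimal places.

0.1211

After 'tails': P(biased) = 0.2·0.3500 / (0.2·0.3500 + 0.5·0.6500) ≈ 0.1772
After 'tails': P(biased) = 0.2·0.1772 / (0.2·0.1772 + 0.5·0.8228) ≈ 0.0793
After 'heads': P(biased) = 0.8·0.0793 / (0.8·0.0793 + 0.5·0.9207) ≈ 0.1211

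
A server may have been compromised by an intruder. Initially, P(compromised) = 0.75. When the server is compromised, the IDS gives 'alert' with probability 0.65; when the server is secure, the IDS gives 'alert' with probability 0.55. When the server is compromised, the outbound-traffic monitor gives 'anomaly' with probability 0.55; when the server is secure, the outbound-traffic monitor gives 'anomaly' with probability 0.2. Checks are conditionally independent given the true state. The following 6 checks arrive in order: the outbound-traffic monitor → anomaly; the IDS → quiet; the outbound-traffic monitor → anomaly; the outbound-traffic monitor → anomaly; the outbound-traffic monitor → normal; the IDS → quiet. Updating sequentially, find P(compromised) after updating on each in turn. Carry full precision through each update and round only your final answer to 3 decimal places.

0.955

Apply Bayes' rule sequentially, carrying P(compromised) forward.
After the outbound-traffic monitor='anomaly': P(compromised) = 0.55·0.7500 / (0.55·0.7500 + 0.2·0.2500) ≈ 0.8919
After the IDS='quiet': P(compromised) = 0.35·0.8919 / (0.35·0.8919 + 0.45·0.1081) ≈ 0.8652
After the outbound-traffic monitor='anomaly': P(compromised) = 0.55·0.8652 / (0.55·0.8652 + 0.2·0.1348) ≈ 0.9464
After the outbound-traffic monitor='anomaly': P(compromised) = 0.55·0.9464 / (0.55·0.9464 + 0.2·0.0536) ≈ 0.9798
After the outbound-traffic monitor='normal': P(compromised) = 0.45·0.9798 / (0.45·0.9798 + 0.8·0.0202) ≈ 0.9647
After the IDS='quiet': P(compromised) = 0.35·0.9647 / (0.35·0.9647 + 0.45·0.0353) ≈ 0.9550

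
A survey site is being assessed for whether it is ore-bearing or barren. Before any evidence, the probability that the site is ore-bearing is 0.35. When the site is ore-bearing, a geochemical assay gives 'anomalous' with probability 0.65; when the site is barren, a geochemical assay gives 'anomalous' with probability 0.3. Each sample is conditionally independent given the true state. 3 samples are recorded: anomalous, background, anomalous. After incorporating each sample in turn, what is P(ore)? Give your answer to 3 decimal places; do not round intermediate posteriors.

After 'anomalous': P(ore) = 0.65·0.3500 / (0.65·0.3500 + 0.3·0.6500) ≈ 0.5385
After 'background': P(ore) = 0.35·0.5385 / (0.35·0.5385 + 0.7·0.4615) ≈ 0.3684
After 'anomalous': P(ore) = 0.65·0.3684 / (0.65·0.3684 + 0.3·0.6316) ≈ 0.5583

0.558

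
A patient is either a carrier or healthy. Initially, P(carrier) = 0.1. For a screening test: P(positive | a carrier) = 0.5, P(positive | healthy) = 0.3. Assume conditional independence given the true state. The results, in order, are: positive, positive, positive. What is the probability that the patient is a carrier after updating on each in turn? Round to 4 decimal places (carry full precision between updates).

Each posterior becomes the prior for the next update.
After 'positive': P(carrier) = 0.5·0.1000 / (0.5·0.1000 + 0.3·0.9000) ≈ 0.1562
After 'positive': P(carrier) = 0.5·0.1562 / (0.5·0.1562 + 0.3·0.8438) ≈ 0.2358
After 'positive': P(carrier) = 0.5·0.2358 / (0.5·0.2358 + 0.3·0.7642) ≈ 0.3397

0.3397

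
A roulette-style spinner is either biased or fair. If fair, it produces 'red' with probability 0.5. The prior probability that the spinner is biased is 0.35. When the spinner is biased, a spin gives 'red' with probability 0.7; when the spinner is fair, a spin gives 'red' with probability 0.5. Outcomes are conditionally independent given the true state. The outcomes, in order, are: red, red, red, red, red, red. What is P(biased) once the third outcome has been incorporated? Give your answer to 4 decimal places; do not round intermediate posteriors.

After 'red': P(biased) = 0.7·0.3500 / (0.7·0.3500 + 0.5·0.6500) ≈ 0.4298
After 'red': P(biased) = 0.7·0.4298 / (0.7·0.4298 + 0.5·0.5702) ≈ 0.5135
After 'red': P(biased) = 0.7·0.5135 / (0.7·0.5135 + 0.5·0.4865) ≈ 0.5964

0.5964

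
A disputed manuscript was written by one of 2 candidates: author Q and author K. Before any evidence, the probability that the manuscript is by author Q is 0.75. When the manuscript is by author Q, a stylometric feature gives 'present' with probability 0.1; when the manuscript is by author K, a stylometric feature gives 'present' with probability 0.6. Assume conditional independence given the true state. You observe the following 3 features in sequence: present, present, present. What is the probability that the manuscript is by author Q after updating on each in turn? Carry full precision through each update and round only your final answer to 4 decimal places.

0.0137

After 'present': P(author Q) = 0.1·0.7500 / (0.1·0.7500 + 0.6·0.2500) ≈ 0.3333
After 'present': P(author Q) = 0.1·0.3333 / (0.1·0.3333 + 0.6·0.6667) ≈ 0.0769
After 'present': P(author Q) = 0.1·0.0769 / (0.1·0.0769 + 0.6·0.9231) ≈ 0.0137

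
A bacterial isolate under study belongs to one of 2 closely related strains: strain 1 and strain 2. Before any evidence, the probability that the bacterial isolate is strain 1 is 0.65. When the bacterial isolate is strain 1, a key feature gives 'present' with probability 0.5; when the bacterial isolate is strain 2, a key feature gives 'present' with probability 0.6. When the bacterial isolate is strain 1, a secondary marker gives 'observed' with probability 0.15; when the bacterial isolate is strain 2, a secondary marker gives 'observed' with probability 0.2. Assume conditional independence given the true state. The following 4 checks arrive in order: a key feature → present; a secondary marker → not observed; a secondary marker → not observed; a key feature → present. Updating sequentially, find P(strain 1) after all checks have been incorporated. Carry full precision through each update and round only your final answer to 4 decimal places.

0.5928

Each posterior becomes the prior for the next update.
After a key feature='present': P(strain 1) = 0.5·0.6500 / (0.5·0.6500 + 0.6·0.3500) ≈ 0.6075
After a secondary marker='not observed': P(strain 1) = 0.85·0.6075 / (0.85·0.6075 + 0.8·0.3925) ≈ 0.6218
After a secondary marker='not observed': P(strain 1) = 0.85·0.6218 / (0.85·0.6218 + 0.8·0.3782) ≈ 0.6360
After a key feature='present': P(strain 1) = 0.5·0.6360 / (0.5·0.6360 + 0.6·0.3640) ≈ 0.5928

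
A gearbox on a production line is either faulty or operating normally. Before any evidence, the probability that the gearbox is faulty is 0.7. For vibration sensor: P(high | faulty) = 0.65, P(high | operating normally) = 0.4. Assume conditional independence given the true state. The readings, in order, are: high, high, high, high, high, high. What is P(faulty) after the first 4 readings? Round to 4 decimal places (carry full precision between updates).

After 'high': P(faulty) = 0.65·0.7000 / (0.65·0.7000 + 0.4·0.3000) ≈ 0.7913
After 'high': P(faulty) = 0.65·0.7913 / (0.65·0.7913 + 0.4·0.2087) ≈ 0.8604
After 'high': P(faulty) = 0.65·0.8604 / (0.65·0.8604 + 0.4·0.1396) ≈ 0.9092
After 'high': P(faulty) = 0.65·0.9092 / (0.65·0.9092 + 0.4·0.0908) ≈ 0.9421

0.9421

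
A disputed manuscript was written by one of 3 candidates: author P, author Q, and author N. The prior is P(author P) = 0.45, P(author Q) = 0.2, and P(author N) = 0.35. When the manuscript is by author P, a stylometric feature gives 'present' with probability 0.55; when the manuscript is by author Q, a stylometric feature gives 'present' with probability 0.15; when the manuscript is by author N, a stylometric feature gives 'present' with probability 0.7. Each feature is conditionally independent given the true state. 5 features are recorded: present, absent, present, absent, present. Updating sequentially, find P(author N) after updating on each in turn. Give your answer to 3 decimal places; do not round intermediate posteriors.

Each posterior becomes the prior for the next update.
After 'present': normaliser = 0.55·0.4500 + 0.15·0.2000 + 0.7·0.3500; P(author P) ≈ 0.4737, P(author Q) ≈ 0.0574, P(author N) ≈ 0.4689
After 'absent': normaliser = 0.45·0.4737 + 0.85·0.0574 + 0.3·0.4689; P(author P) ≈ 0.5294, P(author Q) ≈ 0.1212, P(author N) ≈ 0.3494
After 'present': normaliser = 0.55·0.5294 + 0.15·0.1212 + 0.7·0.3494; P(author P) ≈ 0.5257, P(author Q) ≈ 0.0328, P(author N) ≈ 0.4415
After 'absent': normaliser = 0.45·0.5257 + 0.85·0.0328 + 0.3·0.4415; P(author P) ≈ 0.5960, P(author Q) ≈ 0.0703, P(author N) ≈ 0.3337
After 'present': normaliser = 0.55·0.5960 + 0.15·0.0703 + 0.7·0.3337; P(author P) ≈ 0.5731, P(author Q) ≈ 0.0184, P(author N) ≈ 0.4084

0.408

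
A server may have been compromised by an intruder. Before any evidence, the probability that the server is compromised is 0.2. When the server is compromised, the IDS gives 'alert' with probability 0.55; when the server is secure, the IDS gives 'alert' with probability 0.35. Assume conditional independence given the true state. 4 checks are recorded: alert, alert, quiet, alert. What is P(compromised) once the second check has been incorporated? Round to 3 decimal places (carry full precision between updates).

0.382

Each posterior becomes the prior for the next update.
After 'alert': P(compromised) = 0.55·0.2000 / (0.55·0.2000 + 0.35·0.8000) ≈ 0.2821
After 'alert': P(compromised) = 0.55·0.2821 / (0.55·0.2821 + 0.35·0.7179) ≈ 0.3817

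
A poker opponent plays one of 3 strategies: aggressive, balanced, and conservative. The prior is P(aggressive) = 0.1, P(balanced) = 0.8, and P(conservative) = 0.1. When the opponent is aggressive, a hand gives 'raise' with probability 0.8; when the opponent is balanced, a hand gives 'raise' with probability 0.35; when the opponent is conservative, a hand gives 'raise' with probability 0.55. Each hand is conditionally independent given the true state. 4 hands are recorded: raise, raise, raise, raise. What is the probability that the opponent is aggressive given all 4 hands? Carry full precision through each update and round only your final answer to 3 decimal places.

After 'raise': normaliser = 0.8·0.1000 + 0.35·0.8000 + 0.55·0.1000; P(aggressive) ≈ 0.1928, P(balanced) ≈ 0.6747, P(conservative) ≈ 0.1325
After 'raise': normaliser = 0.8·0.1928 + 0.35·0.6747 + 0.55·0.1325; P(aggressive) ≈ 0.3329, P(balanced) ≈ 0.5098, P(conservative) ≈ 0.1573
After 'raise': normaliser = 0.8·0.3329 + 0.35·0.5098 + 0.55·0.1573; P(aggressive) ≈ 0.5013, P(balanced) ≈ 0.3358, P(conservative) ≈ 0.1629
After 'raise': normaliser = 0.8·0.5013 + 0.35·0.3358 + 0.55·0.1629; P(aggressive) ≈ 0.6594, P(balanced) ≈ 0.1933, P(conservative) ≈ 0.1473

0.659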